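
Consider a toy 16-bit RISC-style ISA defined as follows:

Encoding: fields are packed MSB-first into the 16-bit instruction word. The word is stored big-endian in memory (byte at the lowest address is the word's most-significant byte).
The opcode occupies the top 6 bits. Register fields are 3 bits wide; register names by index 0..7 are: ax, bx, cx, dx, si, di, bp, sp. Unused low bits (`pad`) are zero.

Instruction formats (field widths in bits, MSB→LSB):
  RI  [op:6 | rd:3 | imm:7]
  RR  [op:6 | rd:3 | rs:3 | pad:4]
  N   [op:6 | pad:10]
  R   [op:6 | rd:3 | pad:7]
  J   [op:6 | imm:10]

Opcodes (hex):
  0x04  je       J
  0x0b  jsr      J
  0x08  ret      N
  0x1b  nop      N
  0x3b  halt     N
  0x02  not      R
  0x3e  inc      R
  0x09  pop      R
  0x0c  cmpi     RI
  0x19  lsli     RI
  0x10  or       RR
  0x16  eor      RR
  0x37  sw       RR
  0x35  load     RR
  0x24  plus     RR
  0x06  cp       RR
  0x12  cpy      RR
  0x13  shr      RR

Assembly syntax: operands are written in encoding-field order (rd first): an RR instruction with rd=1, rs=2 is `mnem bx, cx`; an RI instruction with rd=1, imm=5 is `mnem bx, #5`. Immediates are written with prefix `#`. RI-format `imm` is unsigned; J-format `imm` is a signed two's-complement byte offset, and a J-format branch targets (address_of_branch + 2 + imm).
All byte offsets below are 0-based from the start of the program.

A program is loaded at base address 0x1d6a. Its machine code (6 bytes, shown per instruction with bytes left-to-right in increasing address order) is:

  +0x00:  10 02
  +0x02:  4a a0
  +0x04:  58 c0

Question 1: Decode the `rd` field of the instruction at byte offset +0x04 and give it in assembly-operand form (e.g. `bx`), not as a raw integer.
off 0x04: read 58 c0 as big → 0x58c0
  opcode bits[15:10]=0x16: eor/RR
  rd@[9:7]=0x1 ⇒ bx
  rs@[6:4]=0x4 ⇒ si

bx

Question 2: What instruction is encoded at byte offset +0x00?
je #2

off 0x00: read 10 02 as big → 0x1002
  opcode bits[15:10]=0x4: je/J
  imm: (w>>0)&0x3ff=0x2 → #2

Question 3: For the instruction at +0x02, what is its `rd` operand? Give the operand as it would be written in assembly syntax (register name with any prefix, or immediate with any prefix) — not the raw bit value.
off 0x02: read 4a a0 as big → 0x4aa0
  op=0x4aa0>>10=0x12 ⇒ cpy (RR)
  rd@[9:7]=0x5 ⇒ di
  rs@[6:4]=0x2 ⇒ cx

di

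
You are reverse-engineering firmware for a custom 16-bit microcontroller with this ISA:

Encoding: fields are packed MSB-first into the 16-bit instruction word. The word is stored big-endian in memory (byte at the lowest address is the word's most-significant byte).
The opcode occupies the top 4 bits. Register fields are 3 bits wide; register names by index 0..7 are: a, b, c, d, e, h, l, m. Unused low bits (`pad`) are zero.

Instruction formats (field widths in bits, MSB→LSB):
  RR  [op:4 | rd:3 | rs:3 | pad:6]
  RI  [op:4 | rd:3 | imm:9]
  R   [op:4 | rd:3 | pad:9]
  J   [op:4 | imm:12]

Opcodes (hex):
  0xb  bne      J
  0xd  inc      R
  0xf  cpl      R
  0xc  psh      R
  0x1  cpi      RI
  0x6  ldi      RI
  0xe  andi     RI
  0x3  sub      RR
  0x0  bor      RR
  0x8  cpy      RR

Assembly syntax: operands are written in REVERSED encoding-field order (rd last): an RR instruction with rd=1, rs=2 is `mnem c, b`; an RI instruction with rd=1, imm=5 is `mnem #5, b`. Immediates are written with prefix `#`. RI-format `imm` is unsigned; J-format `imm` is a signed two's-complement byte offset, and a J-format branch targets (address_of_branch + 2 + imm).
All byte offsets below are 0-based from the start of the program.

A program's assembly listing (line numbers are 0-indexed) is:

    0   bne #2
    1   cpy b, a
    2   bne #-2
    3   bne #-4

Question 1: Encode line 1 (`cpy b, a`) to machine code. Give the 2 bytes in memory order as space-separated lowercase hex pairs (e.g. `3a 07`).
1. cpy fields op=0x8:4|rd=0:3|rs=1:3|pad=0:6 → word 8040h → 80 40

80 40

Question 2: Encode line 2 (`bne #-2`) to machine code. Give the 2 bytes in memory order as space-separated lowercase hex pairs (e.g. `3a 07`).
2. bne fields op=0xb:4|imm=-2:12 → word bffeh → bf fe

bf fe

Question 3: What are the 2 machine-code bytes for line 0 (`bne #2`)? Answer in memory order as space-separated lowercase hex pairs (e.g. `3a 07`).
L0: bne op=0xb:4|imm=2:12 ⇒ 0xb002 ⇒ big b0 02

b0 02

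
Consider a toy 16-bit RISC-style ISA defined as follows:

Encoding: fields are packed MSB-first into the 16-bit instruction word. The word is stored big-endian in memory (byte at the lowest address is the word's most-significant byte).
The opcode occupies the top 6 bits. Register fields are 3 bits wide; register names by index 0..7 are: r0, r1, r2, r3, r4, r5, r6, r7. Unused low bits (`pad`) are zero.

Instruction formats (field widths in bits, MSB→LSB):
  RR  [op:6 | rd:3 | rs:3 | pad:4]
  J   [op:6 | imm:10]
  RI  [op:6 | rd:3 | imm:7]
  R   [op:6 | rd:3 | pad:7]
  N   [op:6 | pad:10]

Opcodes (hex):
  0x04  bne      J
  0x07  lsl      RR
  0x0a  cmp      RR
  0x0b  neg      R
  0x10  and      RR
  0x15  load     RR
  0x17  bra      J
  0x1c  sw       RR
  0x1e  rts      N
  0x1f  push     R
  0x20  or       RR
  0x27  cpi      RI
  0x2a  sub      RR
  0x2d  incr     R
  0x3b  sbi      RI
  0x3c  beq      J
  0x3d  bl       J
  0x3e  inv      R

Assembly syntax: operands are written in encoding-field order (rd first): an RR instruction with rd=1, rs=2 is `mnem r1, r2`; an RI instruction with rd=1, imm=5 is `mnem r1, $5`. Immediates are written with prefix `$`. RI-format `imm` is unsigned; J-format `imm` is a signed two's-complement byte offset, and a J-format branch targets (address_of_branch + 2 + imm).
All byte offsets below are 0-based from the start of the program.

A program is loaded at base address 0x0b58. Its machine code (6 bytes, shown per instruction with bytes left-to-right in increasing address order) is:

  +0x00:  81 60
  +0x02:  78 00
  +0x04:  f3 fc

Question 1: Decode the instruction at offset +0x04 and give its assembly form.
[04] f3 fc → 0xf3fc
  op=0xf3fc>>10=0x3c ⇒ beq (J)
  [9:0] imm=1020 (s10→-4) = $-4

beq $-4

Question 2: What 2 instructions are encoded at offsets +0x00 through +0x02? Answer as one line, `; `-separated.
@+00  big-endian(81 60) = 0x8160
  opcode bits[15:10]=0x20: or/RR
  rd: (w>>7)&0x7=0x2 → r2
  rs: (w>>4)&0x7=0x6 → r6
@+02  big-endian(78 00) = 0x7800
  opcode bits[15:10]=0x1e: rts/N

or r2, r6; rts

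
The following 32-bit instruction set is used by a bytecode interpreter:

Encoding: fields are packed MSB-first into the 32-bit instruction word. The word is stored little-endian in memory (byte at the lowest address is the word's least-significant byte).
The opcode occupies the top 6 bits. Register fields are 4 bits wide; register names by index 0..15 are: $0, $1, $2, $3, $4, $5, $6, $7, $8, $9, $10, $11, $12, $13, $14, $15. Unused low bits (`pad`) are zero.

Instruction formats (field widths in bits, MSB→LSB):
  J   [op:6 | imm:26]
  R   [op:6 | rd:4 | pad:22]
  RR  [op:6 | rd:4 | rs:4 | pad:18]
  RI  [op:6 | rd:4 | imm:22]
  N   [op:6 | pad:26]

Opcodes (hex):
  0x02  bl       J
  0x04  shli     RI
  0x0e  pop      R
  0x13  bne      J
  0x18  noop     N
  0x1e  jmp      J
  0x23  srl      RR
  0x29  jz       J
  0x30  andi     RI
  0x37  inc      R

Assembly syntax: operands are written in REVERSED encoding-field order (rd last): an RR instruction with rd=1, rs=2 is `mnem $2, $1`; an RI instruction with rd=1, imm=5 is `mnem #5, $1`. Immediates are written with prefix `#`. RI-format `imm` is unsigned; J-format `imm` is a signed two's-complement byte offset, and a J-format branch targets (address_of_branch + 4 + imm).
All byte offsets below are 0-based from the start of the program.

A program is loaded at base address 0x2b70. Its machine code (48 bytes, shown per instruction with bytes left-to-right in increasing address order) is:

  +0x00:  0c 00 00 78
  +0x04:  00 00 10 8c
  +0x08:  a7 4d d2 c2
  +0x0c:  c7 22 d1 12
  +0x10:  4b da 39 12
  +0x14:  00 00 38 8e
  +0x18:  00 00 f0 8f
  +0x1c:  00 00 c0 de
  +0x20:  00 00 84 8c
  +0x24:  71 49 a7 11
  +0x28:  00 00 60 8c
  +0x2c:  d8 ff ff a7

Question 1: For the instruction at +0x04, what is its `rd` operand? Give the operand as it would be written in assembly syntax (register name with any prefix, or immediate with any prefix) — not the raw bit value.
$0

@+04  little-endian(00 00 10 8c) = 0x8c100000
  opcode bits[31:26]=0x23: srl/RR
  rd: (w>>22)&0xf=0x0 → $0
  rs: (w>>18)&0xf=0x4 → $4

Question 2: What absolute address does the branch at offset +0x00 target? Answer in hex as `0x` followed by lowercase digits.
[00] 0c 00 00 78 → 0x7800000c
  op=0x7800000c>>26=0x1e ⇒ jmp (J)
  imm: (w>>0)&0x3ffffff=0xc → #12
  target = base 0x2b70 + off 0x00 + 4 + imm 12 = 0x2b80

0x2b80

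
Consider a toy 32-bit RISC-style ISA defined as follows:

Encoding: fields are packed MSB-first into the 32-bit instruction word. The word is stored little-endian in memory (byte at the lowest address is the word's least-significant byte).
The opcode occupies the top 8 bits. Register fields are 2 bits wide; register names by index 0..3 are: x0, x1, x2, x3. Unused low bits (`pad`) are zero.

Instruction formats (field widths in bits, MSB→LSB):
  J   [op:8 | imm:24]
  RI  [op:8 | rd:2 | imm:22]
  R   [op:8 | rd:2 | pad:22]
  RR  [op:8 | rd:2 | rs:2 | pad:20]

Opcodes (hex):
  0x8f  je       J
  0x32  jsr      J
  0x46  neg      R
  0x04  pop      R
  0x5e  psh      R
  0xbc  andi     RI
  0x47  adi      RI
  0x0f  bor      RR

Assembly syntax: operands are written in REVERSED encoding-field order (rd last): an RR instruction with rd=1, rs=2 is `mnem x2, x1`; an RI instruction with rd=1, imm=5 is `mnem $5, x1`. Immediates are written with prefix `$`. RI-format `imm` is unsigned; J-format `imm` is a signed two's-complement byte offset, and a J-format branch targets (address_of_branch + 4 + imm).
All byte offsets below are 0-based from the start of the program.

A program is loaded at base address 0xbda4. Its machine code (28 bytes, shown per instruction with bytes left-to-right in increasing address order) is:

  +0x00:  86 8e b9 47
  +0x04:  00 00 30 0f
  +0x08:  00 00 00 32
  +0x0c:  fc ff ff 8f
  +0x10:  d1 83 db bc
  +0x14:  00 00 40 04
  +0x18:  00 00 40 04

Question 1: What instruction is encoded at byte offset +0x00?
adi $3772038, x2

@+00  little-endian(86 8e b9 47) = 0x47b98e86
  top 8b → 0x47 → adi [RI]
  [23:22] rd=2 = x2
  [21:0] imm=3772038 = $3772038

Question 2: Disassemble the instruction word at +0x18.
[18] 00 00 40 04 → 0x04400000
  opcode bits[31:24]=0x4: pop/R
  rd: (w>>22)&0x3=0x1 → x1

pop x1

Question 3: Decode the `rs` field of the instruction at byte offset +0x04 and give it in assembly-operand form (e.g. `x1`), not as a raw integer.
x3

+0x04: 00 00 30 0f ⇒ word 0x0f300000 (little)
  opcode bits[31:24]=0xf: bor/RR
  rd: (w>>22)&0x3=0x0 → x0
  rs: (w>>20)&0x3=0x3 → x3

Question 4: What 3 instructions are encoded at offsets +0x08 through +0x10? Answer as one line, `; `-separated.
off 0x08: read 00 00 00 32 as little → 0x32000000
  op=0x32000000>>24=0x32 ⇒ jsr (J)
  [23:0] imm=0 = $0
off 0x0c: read fc ff ff 8f as little → 0x8ffffffc
  op=0x8ffffffc>>24=0x8f ⇒ je (J)
  [23:0] imm=16777212 (s24→-4) = $-4
off 0x10: read d1 83 db bc as little → 0xbcdb83d1
  op=0xbcdb83d1>>24=0xbc ⇒ andi (RI)
  [23:22] rd=3 = x3
  [21:0] imm=1803217 = $1803217

jsr $0; je $-4; andi $1803217, x3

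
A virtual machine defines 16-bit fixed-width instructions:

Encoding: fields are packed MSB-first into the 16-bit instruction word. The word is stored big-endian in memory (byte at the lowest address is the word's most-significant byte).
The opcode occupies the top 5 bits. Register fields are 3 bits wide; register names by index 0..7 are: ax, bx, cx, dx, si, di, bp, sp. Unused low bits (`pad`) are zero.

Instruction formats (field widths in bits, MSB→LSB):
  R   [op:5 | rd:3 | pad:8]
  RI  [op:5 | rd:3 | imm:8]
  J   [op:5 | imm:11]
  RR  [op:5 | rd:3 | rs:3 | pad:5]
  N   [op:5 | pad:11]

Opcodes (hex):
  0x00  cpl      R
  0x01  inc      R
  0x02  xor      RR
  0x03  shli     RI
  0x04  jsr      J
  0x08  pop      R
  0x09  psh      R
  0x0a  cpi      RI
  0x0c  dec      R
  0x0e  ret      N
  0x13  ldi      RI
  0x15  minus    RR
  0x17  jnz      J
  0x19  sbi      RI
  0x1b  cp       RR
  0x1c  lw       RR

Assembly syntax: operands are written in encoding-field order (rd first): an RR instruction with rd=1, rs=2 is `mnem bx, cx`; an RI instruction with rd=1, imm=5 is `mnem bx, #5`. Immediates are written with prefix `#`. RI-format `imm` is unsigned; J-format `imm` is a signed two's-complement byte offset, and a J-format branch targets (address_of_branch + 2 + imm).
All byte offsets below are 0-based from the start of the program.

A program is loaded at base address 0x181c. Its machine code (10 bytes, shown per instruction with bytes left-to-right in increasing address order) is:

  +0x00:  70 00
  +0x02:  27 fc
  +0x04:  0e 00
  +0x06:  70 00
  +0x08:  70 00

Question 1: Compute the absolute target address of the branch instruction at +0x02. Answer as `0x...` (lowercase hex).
0x181c

@+02  big-endian(27 fc) = 0x27fc
  op=0x27fc>>11=0x4 ⇒ jsr (J)
  imm: (w>>0)&0x7ff=0x7fc (s11→-4) → #-4
  target = base 0x181c + off 0x02 + 2 + imm -4 = 0x181c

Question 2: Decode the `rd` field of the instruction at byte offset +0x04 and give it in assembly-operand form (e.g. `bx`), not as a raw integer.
bp

+0x04: 0e 00 ⇒ word 0x0e00 (big)
  top 5b → 0x1 → inc [R]
  rd@[10:8]=0x6 ⇒ bp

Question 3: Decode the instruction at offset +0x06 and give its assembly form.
ret

@+06  big-endian(70 00) = 0x7000
  opcode bits[15:11]=0xe: ret/N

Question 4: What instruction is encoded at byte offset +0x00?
ret

[00] 70 00 → 0x7000
  opcode bits[15:11]=0xe: ret/N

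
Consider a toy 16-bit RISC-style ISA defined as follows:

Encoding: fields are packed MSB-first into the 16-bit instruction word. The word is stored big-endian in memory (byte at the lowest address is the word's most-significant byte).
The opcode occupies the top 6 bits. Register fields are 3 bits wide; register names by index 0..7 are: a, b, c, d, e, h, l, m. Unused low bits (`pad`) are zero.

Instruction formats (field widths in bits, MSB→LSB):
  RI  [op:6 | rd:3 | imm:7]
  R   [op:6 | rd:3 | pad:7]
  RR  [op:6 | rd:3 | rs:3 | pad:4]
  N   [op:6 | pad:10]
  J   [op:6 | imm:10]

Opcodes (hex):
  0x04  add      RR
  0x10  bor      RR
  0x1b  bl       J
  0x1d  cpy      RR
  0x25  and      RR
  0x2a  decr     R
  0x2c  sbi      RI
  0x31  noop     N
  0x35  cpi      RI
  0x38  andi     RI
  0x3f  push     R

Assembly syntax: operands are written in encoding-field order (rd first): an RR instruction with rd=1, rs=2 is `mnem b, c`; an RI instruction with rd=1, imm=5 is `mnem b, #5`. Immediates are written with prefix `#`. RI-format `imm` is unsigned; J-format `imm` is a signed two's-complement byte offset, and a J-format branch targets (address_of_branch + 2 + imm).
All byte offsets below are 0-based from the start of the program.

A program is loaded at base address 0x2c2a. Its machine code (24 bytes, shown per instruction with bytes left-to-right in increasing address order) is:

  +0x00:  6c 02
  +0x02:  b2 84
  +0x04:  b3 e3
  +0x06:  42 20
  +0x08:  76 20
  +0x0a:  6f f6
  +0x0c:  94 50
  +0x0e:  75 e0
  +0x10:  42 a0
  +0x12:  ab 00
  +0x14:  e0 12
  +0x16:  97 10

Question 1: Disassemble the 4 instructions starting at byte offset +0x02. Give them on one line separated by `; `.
@+02  big-endian(b2 84) = 0xb284
  opcode bits[15:10]=0x2c: sbi/RI
  rd@[9:7]=0x5 ⇒ h
  imm@[6:0]=0x4 ⇒ #4
@+04  big-endian(b3 e3) = 0xb3e3
  opcode bits[15:10]=0x2c: sbi/RI
  rd@[9:7]=0x7 ⇒ m
  imm@[6:0]=0x63 ⇒ #99
@+06  big-endian(42 20) = 0x4220
  opcode bits[15:10]=0x10: bor/RR
  rd@[9:7]=0x4 ⇒ e
  rs@[6:4]=0x2 ⇒ c
@+08  big-endian(76 20) = 0x7620
  opcode bits[15:10]=0x1d: cpy/RR
  rd@[9:7]=0x4 ⇒ e
  rs@[6:4]=0x2 ⇒ c

sbi h, #4; sbi m, #99; bor e, c; cpy e, c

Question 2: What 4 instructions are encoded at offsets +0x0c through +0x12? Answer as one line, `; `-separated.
and a, h; cpy d, l; bor h, c; decr l

+0x0c: 94 50 ⇒ word 0x9450 (big)
  op=0x9450>>10=0x25 ⇒ and (RR)
  [9:7] rd=0 = a
  [6:4] rs=5 = h
+0x0e: 75 e0 ⇒ word 0x75e0 (big)
  op=0x75e0>>10=0x1d ⇒ cpy (RR)
  [9:7] rd=3 = d
  [6:4] rs=6 = l
+0x10: 42 a0 ⇒ word 0x42a0 (big)
  op=0x42a0>>10=0x10 ⇒ bor (RR)
  [9:7] rd=5 = h
  [6:4] rs=2 = c
+0x12: ab 00 ⇒ word 0xab00 (big)
  op=0xab00>>10=0x2a ⇒ decr (R)
  [9:7] rd=6 = l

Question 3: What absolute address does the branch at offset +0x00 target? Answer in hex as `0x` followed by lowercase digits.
0x2c2e

[00] 6c 02 → 0x6c02
  op=0x6c02>>10=0x1b ⇒ bl (J)
  [9:0] imm=2 = #2
  target = base 0x2c2a + off 0x00 + 2 + imm 2 = 0x2c2e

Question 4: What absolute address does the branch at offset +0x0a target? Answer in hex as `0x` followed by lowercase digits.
off 0x0a: read 6f f6 as big → 0x6ff6
  top 6b → 0x1b → bl [J]
  imm: (w>>0)&0x3ff=0x3f6 (s10→-10) → #-10
  target = base 0x2c2a + off 0x0a + 2 + imm -10 = 0x2c2c

0x2c2c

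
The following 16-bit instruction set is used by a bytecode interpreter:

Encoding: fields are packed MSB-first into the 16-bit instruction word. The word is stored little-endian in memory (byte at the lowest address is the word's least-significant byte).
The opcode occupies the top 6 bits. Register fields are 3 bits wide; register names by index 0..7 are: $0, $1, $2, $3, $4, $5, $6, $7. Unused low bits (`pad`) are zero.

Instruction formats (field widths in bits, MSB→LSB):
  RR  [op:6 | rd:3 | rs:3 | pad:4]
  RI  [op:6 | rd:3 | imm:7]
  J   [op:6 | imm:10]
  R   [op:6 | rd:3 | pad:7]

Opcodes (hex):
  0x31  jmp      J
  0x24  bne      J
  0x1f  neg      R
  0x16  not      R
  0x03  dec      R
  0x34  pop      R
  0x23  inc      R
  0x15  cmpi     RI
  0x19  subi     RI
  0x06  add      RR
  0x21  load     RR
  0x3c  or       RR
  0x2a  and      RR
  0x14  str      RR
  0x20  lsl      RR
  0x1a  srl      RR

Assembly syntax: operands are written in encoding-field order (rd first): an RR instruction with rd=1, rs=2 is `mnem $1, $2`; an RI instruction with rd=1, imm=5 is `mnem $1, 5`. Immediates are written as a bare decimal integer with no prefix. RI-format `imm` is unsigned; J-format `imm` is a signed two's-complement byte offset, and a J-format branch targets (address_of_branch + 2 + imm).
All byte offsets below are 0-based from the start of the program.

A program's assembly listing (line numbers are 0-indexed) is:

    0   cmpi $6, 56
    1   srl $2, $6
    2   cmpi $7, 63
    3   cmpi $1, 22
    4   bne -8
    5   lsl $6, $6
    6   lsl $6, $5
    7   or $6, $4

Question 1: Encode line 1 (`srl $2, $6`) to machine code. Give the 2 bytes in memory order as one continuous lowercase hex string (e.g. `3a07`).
6069

line 1 (srl): pack op=0x1a:6|rd=2:3|rs=6:3|pad=0:4 = 0x6960; little→ 60 69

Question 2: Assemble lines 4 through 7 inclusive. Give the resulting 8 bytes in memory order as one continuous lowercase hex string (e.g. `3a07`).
f8936083508340f3

4. bne fields op=0x24:6|imm=-8:10 → word 93f8h → f8 93
5. lsl fields op=0x20:6|rd=6:3|rs=6:3|pad=0:4 → word 8360h → 60 83
6. lsl fields op=0x20:6|rd=6:3|rs=5:3|pad=0:4 → word 8350h → 50 83
7. or fields op=0x3c:6|rd=6:3|rs=4:3|pad=0:4 → word f340h → 40 f3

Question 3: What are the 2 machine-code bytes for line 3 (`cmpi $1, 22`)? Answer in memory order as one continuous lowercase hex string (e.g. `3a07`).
9654

line 3 (cmpi): pack op=0x15:6|rd=1:3|imm=22:7 = 0x5496; little→ 96 54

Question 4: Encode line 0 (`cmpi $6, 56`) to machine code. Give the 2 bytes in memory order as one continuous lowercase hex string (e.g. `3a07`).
L0: cmpi op=0x15:6|rd=6:3|imm=56:7 ⇒ 0x5738 ⇒ little 38 57

3857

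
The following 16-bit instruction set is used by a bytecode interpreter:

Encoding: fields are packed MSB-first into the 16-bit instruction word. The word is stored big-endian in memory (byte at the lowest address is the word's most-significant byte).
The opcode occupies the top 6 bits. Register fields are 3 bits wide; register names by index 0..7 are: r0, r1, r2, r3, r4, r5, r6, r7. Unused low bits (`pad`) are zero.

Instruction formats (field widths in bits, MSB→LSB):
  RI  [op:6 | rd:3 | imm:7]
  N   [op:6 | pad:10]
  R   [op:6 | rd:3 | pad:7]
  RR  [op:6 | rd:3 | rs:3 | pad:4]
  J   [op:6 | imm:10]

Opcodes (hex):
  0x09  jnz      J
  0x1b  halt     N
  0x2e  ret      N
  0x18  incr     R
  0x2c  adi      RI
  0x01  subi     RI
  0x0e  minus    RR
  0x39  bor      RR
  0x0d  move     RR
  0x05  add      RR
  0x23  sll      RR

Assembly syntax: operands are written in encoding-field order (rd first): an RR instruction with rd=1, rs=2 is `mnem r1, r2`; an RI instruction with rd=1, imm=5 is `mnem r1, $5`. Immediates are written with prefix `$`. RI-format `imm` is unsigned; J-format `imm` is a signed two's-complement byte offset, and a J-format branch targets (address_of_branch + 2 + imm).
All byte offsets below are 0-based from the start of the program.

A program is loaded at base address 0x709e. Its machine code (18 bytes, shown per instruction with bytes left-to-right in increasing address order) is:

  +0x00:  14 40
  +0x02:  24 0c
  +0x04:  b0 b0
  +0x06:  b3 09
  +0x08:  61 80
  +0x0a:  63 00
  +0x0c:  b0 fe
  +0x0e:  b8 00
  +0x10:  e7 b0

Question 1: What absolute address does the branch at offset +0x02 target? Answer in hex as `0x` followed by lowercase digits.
0x70ae

+0x02: 24 0c ⇒ word 0x240c (big)
  opcode bits[15:10]=0x9: jnz/J
  imm@[9:0]=0xc ⇒ $12
  target = base 0x709e + off 0x02 + 2 + imm 12 = 0x70ae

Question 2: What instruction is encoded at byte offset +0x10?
+0x10: e7 b0 ⇒ word 0xe7b0 (big)
  op=0xe7b0>>10=0x39 ⇒ bor (RR)
  rd@[9:7]=0x7 ⇒ r7
  rs@[6:4]=0x3 ⇒ r3

bor r7, r3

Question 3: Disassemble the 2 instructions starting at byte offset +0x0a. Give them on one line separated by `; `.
+0x0a: 63 00 ⇒ word 0x6300 (big)
  opcode bits[15:10]=0x18: incr/R
  rd: (w>>7)&0x7=0x6 → r6
+0x0c: b0 fe ⇒ word 0xb0fe (big)
  opcode bits[15:10]=0x2c: adi/RI
  rd: (w>>7)&0x7=0x1 → r1
  imm: (w>>0)&0x7f=0x7e → $126

incr r6; adi r1, $126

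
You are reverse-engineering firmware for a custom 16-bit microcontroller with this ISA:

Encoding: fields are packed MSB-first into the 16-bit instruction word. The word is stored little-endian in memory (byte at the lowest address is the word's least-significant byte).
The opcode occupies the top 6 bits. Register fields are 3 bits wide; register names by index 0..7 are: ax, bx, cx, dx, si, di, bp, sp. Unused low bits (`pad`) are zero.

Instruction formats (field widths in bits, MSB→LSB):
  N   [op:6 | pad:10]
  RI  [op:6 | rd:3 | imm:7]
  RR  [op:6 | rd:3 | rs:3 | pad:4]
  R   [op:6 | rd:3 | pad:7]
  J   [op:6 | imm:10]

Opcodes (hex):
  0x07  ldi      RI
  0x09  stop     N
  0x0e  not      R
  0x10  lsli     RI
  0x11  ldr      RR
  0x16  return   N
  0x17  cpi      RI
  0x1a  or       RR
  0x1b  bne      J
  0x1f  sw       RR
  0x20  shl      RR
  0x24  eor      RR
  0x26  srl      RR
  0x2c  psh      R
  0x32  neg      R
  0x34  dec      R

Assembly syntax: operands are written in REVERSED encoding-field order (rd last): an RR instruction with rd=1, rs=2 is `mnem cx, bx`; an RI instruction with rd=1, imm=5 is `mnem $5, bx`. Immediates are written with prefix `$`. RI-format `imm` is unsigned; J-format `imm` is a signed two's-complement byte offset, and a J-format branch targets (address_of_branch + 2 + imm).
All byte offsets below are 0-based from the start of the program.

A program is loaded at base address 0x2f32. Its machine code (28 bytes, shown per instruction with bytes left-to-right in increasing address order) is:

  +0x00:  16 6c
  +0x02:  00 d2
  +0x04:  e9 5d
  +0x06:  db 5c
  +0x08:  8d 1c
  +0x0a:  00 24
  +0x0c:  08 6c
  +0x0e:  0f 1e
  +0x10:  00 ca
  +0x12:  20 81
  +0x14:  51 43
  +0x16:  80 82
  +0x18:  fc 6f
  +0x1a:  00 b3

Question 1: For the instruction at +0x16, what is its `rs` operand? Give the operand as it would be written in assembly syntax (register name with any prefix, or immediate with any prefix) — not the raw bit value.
ax

[16] 80 82 → 0x8280
  opcode bits[15:10]=0x20: shl/RR
  rd@[9:7]=0x5 ⇒ di
  rs@[6:4]=0x0 ⇒ ax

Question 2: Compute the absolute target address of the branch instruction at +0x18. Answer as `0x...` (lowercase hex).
off 0x18: read fc 6f as little → 0x6ffc
  opcode bits[15:10]=0x1b: bne/J
  imm: (w>>0)&0x3ff=0x3fc (s10→-4) → $-4
  target = base 0x2f32 + off 0x18 + 2 + imm -4 = 0x2f48

0x2f48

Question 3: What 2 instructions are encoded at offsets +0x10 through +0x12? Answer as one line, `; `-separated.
+0x10: 00 ca ⇒ word 0xca00 (little)
  top 6b → 0x32 → neg [R]
  [9:7] rd=4 = si
+0x12: 20 81 ⇒ word 0x8120 (little)
  top 6b → 0x20 → shl [RR]
  [9:7] rd=2 = cx
  [6:4] rs=2 = cx

neg si; shl cx, cx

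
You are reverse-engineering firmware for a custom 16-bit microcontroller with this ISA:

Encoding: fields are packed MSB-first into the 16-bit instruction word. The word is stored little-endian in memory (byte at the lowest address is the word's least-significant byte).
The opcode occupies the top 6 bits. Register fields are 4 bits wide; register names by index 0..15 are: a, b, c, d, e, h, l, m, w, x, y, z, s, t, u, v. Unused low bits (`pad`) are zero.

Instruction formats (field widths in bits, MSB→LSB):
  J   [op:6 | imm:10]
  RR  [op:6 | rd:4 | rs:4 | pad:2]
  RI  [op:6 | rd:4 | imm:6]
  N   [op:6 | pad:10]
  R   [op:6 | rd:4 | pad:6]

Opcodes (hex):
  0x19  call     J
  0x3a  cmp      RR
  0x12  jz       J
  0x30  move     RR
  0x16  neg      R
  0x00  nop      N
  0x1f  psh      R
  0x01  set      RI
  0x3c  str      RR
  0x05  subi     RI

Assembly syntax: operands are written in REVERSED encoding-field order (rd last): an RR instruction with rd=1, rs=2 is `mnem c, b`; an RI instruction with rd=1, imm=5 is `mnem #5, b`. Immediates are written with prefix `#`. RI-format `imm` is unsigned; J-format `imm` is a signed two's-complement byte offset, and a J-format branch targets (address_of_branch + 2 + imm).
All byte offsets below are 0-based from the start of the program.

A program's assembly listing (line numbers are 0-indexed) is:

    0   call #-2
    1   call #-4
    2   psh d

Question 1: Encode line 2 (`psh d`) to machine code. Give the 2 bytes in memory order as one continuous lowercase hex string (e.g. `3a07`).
L2: psh op=0x1f:6|rd=3:4|pad=0:6 ⇒ 0x7cc0 ⇒ little c0 7c

c07c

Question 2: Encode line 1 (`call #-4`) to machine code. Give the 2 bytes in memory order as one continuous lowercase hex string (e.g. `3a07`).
1. call fields op=0x19:6|imm=-4:10 → word 67fch → fc 67

fc67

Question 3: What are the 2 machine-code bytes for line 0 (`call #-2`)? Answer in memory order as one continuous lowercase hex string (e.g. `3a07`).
0. call fields op=0x19:6|imm=-2:10 → word 67feh → fe 67

fe67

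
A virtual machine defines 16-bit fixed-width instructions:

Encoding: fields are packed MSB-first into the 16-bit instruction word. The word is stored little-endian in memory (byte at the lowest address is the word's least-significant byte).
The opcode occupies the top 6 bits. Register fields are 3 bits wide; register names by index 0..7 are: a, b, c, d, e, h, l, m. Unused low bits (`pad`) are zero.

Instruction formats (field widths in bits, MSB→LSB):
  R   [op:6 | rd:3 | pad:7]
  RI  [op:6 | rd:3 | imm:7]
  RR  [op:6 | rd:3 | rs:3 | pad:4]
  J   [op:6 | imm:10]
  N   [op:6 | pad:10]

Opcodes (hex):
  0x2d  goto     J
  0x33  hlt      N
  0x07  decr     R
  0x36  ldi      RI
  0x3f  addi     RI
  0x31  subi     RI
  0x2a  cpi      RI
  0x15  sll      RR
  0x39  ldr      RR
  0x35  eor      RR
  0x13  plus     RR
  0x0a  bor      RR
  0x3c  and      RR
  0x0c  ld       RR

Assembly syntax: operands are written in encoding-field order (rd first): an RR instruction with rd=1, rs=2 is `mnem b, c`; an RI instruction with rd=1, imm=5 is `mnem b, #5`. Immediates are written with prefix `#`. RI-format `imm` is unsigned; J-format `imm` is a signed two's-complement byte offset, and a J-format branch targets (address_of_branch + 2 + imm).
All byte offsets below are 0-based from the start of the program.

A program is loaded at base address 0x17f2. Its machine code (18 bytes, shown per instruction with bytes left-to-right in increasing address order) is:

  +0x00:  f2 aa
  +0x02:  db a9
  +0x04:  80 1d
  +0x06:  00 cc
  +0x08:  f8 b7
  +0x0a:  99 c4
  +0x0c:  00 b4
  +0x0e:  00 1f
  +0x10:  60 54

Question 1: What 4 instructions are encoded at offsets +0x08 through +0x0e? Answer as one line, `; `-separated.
[08] f8 b7 → 0xb7f8
  opcode bits[15:10]=0x2d: goto/J
  imm@[9:0]=0x3f8 (s10→-8) ⇒ #-8
[0a] 99 c4 → 0xc499
  opcode bits[15:10]=0x31: subi/RI
  rd@[9:7]=0x1 ⇒ b
  imm@[6:0]=0x19 ⇒ #25
[0c] 00 b4 → 0xb400
  opcode bits[15:10]=0x2d: goto/J
  imm@[9:0]=0x0 ⇒ #0
[0e] 00 1f → 0x1f00
  opcode bits[15:10]=0x7: decr/R
  rd@[9:7]=0x6 ⇒ l

goto #-8; subi b, #25; goto #0; decr l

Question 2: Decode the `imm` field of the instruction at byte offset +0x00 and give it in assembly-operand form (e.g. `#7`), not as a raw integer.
#114

@+00  little-endian(f2 aa) = 0xaaf2
  top 6b → 0x2a → cpi [RI]
  [9:7] rd=5 = h
  [6:0] imm=114 = #114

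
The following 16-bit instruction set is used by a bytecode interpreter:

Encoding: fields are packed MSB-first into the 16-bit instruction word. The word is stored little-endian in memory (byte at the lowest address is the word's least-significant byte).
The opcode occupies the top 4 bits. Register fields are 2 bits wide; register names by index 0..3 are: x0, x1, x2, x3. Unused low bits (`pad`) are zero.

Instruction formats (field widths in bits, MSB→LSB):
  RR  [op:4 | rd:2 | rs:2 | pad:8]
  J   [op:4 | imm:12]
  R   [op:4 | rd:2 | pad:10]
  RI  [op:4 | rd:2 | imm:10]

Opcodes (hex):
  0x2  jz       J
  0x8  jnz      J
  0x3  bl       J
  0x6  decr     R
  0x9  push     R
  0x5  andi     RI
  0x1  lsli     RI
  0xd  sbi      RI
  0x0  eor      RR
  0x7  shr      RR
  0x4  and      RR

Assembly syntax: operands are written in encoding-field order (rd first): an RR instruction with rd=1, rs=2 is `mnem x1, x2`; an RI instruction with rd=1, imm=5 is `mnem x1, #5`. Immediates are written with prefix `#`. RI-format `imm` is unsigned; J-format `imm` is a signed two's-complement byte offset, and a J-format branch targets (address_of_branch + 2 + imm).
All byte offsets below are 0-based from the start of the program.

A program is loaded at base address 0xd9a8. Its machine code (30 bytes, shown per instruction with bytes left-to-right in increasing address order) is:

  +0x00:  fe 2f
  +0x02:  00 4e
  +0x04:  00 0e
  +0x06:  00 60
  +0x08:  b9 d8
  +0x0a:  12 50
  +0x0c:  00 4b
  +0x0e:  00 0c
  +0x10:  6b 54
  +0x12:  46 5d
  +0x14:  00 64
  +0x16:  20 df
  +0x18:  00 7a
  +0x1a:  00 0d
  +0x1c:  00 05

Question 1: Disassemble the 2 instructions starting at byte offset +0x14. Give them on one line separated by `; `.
off 0x14: read 00 64 as little → 0x6400
  opcode bits[15:12]=0x6: decr/R
  rd@[11:10]=0x1 ⇒ x1
off 0x16: read 20 df as little → 0xdf20
  opcode bits[15:12]=0xd: sbi/RI
  rd@[11:10]=0x3 ⇒ x3
  imm@[9:0]=0x320 ⇒ #800

decr x1; sbi x3, #800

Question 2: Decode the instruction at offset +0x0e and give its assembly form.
eor x3, x0

+0x0e: 00 0c ⇒ word 0x0c00 (little)
  top 4b → 0x0 → eor [RR]
  rd@[11:10]=0x3 ⇒ x3
  rs@[9:8]=0x0 ⇒ x0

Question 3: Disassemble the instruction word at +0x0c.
[0c] 00 4b → 0x4b00
  op=0x4b00>>12=0x4 ⇒ and (RR)
  [11:10] rd=2 = x2
  [9:8] rs=3 = x3

and x2, x3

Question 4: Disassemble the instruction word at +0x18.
shr x2, x2

[18] 00 7a → 0x7a00
  op=0x7a00>>12=0x7 ⇒ shr (RR)
  rd: (w>>10)&0x3=0x2 → x2
  rs: (w>>8)&0x3=0x2 → x2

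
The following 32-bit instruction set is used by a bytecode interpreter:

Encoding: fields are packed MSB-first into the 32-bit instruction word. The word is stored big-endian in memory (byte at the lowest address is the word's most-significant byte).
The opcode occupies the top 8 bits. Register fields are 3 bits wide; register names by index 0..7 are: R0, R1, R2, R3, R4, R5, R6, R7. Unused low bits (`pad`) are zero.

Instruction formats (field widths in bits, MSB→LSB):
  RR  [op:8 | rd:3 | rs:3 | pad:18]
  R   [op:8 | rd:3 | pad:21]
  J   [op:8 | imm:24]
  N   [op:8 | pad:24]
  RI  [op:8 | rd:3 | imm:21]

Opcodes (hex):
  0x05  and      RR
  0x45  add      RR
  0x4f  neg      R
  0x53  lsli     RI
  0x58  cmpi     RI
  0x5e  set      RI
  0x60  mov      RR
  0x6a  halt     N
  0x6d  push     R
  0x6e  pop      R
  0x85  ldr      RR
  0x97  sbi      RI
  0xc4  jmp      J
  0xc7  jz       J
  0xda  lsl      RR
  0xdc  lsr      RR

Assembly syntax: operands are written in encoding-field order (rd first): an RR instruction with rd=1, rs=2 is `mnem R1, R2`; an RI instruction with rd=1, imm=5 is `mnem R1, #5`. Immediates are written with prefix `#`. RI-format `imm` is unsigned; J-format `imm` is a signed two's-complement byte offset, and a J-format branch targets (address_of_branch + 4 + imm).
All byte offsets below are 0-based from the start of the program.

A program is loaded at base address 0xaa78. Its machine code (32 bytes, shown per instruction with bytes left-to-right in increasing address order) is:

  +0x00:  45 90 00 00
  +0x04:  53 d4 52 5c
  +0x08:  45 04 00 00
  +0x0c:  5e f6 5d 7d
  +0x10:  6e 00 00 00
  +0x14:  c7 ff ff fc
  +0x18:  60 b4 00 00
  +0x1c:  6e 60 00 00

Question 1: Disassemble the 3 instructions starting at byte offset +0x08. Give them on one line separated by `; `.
add R0, R1; set R7, #1465725; pop R0

+0x08: 45 04 00 00 ⇒ word 0x45040000 (big)
  op=0x45040000>>24=0x45 ⇒ add (RR)
  rd: (w>>21)&0x7=0x0 → R0
  rs: (w>>18)&0x7=0x1 → R1
+0x0c: 5e f6 5d 7d ⇒ word 0x5ef65d7d (big)
  op=0x5ef65d7d>>24=0x5e ⇒ set (RI)
  rd: (w>>21)&0x7=0x7 → R7
  imm: (w>>0)&0x1fffff=0x165d7d → #1465725
+0x10: 6e 00 00 00 ⇒ word 0x6e000000 (big)
  op=0x6e000000>>24=0x6e ⇒ pop (R)
  rd: (w>>21)&0x7=0x0 → R0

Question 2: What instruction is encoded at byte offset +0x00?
+0x00: 45 90 00 00 ⇒ word 0x45900000 (big)
  op=0x45900000>>24=0x45 ⇒ add (RR)
  rd: (w>>21)&0x7=0x4 → R4
  rs: (w>>18)&0x7=0x4 → R4

add R4, R4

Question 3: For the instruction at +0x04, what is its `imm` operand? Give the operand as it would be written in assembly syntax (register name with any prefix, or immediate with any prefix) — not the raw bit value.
#1331804

off 0x04: read 53 d4 52 5c as big → 0x53d4525c
  top 8b → 0x53 → lsli [RI]
  rd: (w>>21)&0x7=0x6 → R6
  imm: (w>>0)&0x1fffff=0x14525c → #1331804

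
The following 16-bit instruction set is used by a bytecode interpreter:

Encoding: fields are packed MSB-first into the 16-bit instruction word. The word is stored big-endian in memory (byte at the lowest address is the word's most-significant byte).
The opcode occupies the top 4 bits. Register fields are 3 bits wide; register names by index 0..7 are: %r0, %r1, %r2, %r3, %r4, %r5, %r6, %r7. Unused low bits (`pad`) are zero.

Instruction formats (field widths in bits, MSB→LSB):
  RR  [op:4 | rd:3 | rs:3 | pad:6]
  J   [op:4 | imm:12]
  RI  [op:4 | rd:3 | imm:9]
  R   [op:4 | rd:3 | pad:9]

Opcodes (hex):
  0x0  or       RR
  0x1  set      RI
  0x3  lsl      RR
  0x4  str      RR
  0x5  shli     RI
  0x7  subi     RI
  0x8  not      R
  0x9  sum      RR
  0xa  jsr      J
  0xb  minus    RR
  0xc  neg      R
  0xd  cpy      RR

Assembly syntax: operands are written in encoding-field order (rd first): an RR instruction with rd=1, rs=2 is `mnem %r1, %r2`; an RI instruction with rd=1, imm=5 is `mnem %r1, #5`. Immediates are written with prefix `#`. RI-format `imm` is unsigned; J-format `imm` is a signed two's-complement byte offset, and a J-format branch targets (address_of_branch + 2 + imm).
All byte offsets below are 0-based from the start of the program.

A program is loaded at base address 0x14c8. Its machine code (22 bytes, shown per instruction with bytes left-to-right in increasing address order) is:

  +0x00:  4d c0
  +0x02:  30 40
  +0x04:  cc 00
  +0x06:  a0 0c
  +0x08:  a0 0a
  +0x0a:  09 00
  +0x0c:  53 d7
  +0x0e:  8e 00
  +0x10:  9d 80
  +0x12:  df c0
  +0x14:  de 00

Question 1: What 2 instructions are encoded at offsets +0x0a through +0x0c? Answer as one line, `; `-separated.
@+0a  big-endian(09 00) = 0x0900
  opcode bits[15:12]=0x0: or/RR
  [11:9] rd=4 = %r4
  [8:6] rs=4 = %r4
@+0c  big-endian(53 d7) = 0x53d7
  opcode bits[15:12]=0x5: shli/RI
  [11:9] rd=1 = %r1
  [8:0] imm=471 = #471

or %r4, %r4; shli %r1, #471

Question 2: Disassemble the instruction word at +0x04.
off 0x04: read cc 00 as big → 0xcc00
  opcode bits[15:12]=0xc: neg/R
  rd: (w>>9)&0x7=0x6 → %r6

neg %r6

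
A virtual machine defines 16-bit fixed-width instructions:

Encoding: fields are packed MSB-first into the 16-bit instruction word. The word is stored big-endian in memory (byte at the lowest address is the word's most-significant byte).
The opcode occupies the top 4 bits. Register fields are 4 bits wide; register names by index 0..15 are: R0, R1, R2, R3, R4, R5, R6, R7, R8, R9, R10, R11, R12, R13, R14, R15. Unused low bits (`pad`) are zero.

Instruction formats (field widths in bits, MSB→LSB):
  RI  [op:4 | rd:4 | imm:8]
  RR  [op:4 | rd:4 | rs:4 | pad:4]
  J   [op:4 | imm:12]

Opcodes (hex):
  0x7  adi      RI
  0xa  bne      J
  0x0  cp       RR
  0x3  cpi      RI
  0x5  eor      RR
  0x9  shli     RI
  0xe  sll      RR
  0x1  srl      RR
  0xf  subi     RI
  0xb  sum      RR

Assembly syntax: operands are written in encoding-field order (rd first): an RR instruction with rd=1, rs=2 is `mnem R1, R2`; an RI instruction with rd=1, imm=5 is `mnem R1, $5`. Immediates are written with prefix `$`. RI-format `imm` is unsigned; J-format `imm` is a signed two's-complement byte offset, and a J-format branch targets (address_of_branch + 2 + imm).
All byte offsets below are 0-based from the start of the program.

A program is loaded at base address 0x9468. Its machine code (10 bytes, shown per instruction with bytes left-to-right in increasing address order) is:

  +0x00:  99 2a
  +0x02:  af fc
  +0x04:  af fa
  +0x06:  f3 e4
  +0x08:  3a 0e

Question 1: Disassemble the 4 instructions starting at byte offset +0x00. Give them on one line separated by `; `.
@+00  big-endian(99 2a) = 0x992a
  top 4b → 0x9 → shli [RI]
  rd: (w>>8)&0xf=0x9 → R9
  imm: (w>>0)&0xff=0x2a → $42
@+02  big-endian(af fc) = 0xaffc
  top 4b → 0xa → bne [J]
  imm: (w>>0)&0xfff=0xffc (s12→-4) → $-4
@+04  big-endian(af fa) = 0xaffa
  top 4b → 0xa → bne [J]
  imm: (w>>0)&0xfff=0xffa (s12→-6) → $-6
@+06  big-endian(f3 e4) = 0xf3e4
  top 4b → 0xf → subi [RI]
  rd: (w>>8)&0xf=0x3 → R3
  imm: (w>>0)&0xff=0xe4 → $228

shli R9, $42; bne $-4; bne $-6; subi R3, $228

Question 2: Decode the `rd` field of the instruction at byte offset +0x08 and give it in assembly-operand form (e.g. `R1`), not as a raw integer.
+0x08: 3a 0e ⇒ word 0x3a0e (big)
  top 4b → 0x3 → cpi [RI]
  rd: (w>>8)&0xf=0xa → R10
  imm: (w>>0)&0xff=0xe → $14

R10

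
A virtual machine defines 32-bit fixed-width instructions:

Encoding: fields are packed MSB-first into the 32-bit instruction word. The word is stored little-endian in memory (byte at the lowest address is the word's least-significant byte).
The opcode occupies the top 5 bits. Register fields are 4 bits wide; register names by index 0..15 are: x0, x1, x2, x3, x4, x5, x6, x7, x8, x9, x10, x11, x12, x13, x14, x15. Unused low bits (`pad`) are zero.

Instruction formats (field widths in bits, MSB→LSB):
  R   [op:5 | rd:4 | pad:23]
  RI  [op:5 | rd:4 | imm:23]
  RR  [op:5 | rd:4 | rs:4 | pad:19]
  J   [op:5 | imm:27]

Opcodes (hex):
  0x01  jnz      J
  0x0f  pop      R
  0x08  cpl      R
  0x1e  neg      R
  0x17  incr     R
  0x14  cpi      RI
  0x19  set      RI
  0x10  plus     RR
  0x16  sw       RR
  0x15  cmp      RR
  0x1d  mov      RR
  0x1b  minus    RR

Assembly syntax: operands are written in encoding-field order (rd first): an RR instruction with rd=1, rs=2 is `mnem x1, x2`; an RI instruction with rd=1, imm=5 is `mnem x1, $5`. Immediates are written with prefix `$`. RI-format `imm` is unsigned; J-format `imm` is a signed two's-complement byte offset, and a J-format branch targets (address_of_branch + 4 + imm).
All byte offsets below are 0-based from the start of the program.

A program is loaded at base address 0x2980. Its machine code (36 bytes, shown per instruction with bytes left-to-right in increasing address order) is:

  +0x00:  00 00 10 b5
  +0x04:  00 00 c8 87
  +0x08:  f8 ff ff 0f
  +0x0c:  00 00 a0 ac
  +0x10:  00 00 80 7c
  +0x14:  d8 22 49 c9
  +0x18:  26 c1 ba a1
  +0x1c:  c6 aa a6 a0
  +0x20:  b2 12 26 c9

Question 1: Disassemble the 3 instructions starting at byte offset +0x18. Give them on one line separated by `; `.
cpi x3, $3850534; cpi x1, $2534086; set x2, $2495154

+0x18: 26 c1 ba a1 ⇒ word 0xa1bac126 (little)
  top 5b → 0x14 → cpi [RI]
  [26:23] rd=3 = x3
  [22:0] imm=3850534 = $3850534
+0x1c: c6 aa a6 a0 ⇒ word 0xa0a6aac6 (little)
  top 5b → 0x14 → cpi [RI]
  [26:23] rd=1 = x1
  [22:0] imm=2534086 = $2534086
+0x20: b2 12 26 c9 ⇒ word 0xc92612b2 (little)
  top 5b → 0x19 → set [RI]
  [26:23] rd=2 = x2
  [22:0] imm=2495154 = $2495154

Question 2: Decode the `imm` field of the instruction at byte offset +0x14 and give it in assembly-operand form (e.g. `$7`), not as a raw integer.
@+14  little-endian(d8 22 49 c9) = 0xc94922d8
  opcode bits[31:27]=0x19: set/RI
  rd@[26:23]=0x2 ⇒ x2
  imm@[22:0]=0x4922d8 ⇒ $4793048

$4793048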